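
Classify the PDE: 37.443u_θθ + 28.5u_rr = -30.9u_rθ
Rewriting in standard form: 28.5u_rr + 30.9u_rθ + 37.443u_θθ = 0. A = 28.5, B = 30.9, C = 37.443. Discriminant B² - 4AC = -3313.692. Since -3313.692 < 0, elliptic.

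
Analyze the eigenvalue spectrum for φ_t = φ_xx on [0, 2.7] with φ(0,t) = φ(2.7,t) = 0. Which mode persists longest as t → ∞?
Eigenvalues: λₙ = n²π²/2.7².
First three modes:
  n=1: λ₁ = π²/2.7² ≈ 1.354
  n=2: λ₂ = 4π²/2.7² ≈ 5.415 (4× faster decay)
  n=3: λ₃ = 9π²/2.7² ≈ 12.185 (9× faster decay)
As t → ∞, higher modes decay exponentially faster. The n=1 mode dominates: φ ~ c₁ sin(πx/2.7) e^{-λ₁t}.
Decay rate: λ₁ = π²/2.7² ≈ 1.354.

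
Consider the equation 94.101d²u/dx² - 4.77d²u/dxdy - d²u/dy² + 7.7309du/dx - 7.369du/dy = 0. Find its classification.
Hyperbolic. (A = 94.101, B = -4.77, C = -1 gives B² - 4AC = 399.1569.)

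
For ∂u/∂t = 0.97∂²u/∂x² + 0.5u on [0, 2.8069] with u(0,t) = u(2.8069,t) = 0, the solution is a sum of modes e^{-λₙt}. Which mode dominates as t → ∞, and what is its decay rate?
Eigenvalues: λₙ = 0.97n²π²/2.8069² - 0.5.
First three modes:
  n=1: λ₁ = 0.97π²/2.8069² - 0.5 ≈ 0.715
  n=2: λ₂ = 3.88π²/2.8069² - 0.5 ≈ 4.36
  n=3: λ₃ = 8.73π²/2.8069² - 0.5 ≈ 10.436
Since 0.97π²/2.8069² ≈ 1.215 > 0.5, all λₙ > 0.
The n=1 mode decays slowest → dominates as t → ∞.
Asymptotic: u ~ c₁ sin(πx/2.8069) e^{-λ₁t} with decay rate λ₁ ≈ 0.715.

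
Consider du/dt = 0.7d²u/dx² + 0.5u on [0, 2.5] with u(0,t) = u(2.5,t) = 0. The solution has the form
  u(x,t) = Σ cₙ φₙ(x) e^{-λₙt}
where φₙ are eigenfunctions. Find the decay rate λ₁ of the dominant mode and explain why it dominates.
Eigenvalues: λₙ = 0.7n²π²/2.5² - 0.5.
First three modes:
  n=1: λ₁ = 0.7π²/2.5² - 0.5 ≈ 0.605
  n=2: λ₂ = 2.8π²/2.5² - 0.5 ≈ 3.922
  n=3: λ₃ = 6.3π²/2.5² - 0.5 ≈ 9.449
Since 0.7π²/2.5² ≈ 1.105 > 0.5, all λₙ > 0.
The n=1 mode decays slowest → dominates as t → ∞.
Asymptotic: u ~ c₁ sin(πx/2.5) e^{-λ₁t} with decay rate λ₁ ≈ 0.605.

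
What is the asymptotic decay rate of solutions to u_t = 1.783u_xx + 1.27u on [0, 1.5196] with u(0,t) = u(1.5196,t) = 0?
Eigenvalues: λₙ = 1.783n²π²/1.5196² - 1.27.
First three modes:
  n=1: λ₁ = 1.783π²/1.5196² - 1.27 ≈ 6.351
  n=2: λ₂ = 7.132π²/1.5196² - 1.27 ≈ 29.213
  n=3: λ₃ = 16.047π²/1.5196² - 1.27 ≈ 67.316
Since 1.783π²/1.5196² ≈ 7.621 > 1.27, all λₙ > 0.
The n=1 mode decays slowest → dominates as t → ∞.
Asymptotic: u ~ c₁ sin(πx/1.5196) e^{-λ₁t} with decay rate λ₁ ≈ 6.351.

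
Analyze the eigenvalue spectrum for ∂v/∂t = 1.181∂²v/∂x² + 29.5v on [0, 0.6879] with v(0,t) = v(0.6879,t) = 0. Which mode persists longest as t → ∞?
Eigenvalues: λₙ = 1.181n²π²/0.6879² - 29.5.
First three modes:
  n=1: λ₁ = 1.181π²/0.6879² - 29.5 ≈ -4.868
  n=2: λ₂ = 4.724π²/0.6879² - 29.5 ≈ 69.028
  n=3: λ₃ = 10.629π²/0.6879² - 29.5 ≈ 192.188
Since 1.181π²/0.6879² ≈ 24.632 < 29.5, λ₁ < 0.
The n=1 mode grows fastest (−λₙ is largest for n=1) → dominates.
Asymptotic: v ~ c₁ sin(πx/0.6879) e^{4.868t} (exponential growth at rate −λ₁ ≈ 4.868).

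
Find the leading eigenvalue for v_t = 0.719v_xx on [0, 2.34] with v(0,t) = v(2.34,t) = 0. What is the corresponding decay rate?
Eigenvalues: λₙ = 0.719n²π²/2.34².
First three modes:
  n=1: λ₁ = 0.719π²/2.34² ≈ 1.296
  n=2: λ₂ = 2.876π²/2.34² ≈ 5.184 (4× faster decay)
  n=3: λ₃ = 6.471π²/2.34² ≈ 11.664 (9× faster decay)
As t → ∞, higher modes decay exponentially faster. The n=1 mode dominates: v ~ c₁ sin(πx/2.34) e^{-λ₁t}.
Decay rate: λ₁ = 0.719π²/2.34² ≈ 1.296.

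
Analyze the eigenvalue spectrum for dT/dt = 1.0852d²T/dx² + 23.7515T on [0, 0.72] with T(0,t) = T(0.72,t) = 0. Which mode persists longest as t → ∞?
Eigenvalues: λₙ = 1.0852n²π²/0.72² - 23.7515.
First three modes:
  n=1: λ₁ = 1.0852π²/0.72² - 23.7515 ≈ -3.091
  n=2: λ₂ = 4.3408π²/0.72² - 23.7515 ≈ 58.891
  n=3: λ₃ = 9.7668π²/0.72² - 23.7515 ≈ 162.195
Since 1.0852π²/0.72² ≈ 20.661 < 23.7515, λ₁ < 0.
The n=1 mode grows fastest (−λₙ is largest for n=1) → dominates.
Asymptotic: T ~ c₁ sin(πx/0.72) e^{3.091t} (exponential growth at rate −λ₁ ≈ 3.091).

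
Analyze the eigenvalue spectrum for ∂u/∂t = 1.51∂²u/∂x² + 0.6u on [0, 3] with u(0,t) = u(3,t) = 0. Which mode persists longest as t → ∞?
Eigenvalues: λₙ = 1.51n²π²/3² - 0.6.
First three modes:
  n=1: λ₁ = 1.51π²/3² - 0.6 ≈ 1.056
  n=2: λ₂ = 6.04π²/3² - 0.6 ≈ 6.024
  n=3: λ₃ = 13.59π²/3² - 0.6 ≈ 14.303
Since 1.51π²/3² ≈ 1.656 > 0.6, all λₙ > 0.
The n=1 mode decays slowest → dominates as t → ∞.
Asymptotic: u ~ c₁ sin(πx/3) e^{-λ₁t} with decay rate λ₁ ≈ 1.056.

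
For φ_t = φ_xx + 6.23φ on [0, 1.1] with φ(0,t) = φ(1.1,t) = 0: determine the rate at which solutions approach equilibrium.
Eigenvalues: λₙ = n²π²/1.1² - 6.23.
First three modes:
  n=1: λ₁ = π²/1.1² - 6.23 ≈ 1.927
  n=2: λ₂ = 4π²/1.1² - 6.23 ≈ 26.397
  n=3: λ₃ = 9π²/1.1² - 6.23 ≈ 67.18
Since π²/1.1² ≈ 8.157 > 6.23, all λₙ > 0.
The n=1 mode decays slowest → dominates as t → ∞.
Asymptotic: φ ~ c₁ sin(πx/1.1) e^{-λ₁t} with decay rate λ₁ ≈ 1.927.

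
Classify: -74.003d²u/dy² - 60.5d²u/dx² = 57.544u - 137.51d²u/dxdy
Rewriting in standard form: -60.5d²u/dx² + 137.51d²u/dxdy - 74.003d²u/dy² - 57.544u = 0. Hyperbolic (discriminant = 1000.2741).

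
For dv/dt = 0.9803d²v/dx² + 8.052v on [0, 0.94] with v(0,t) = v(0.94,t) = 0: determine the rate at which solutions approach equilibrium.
Eigenvalues: λₙ = 0.9803n²π²/0.94² - 8.052.
First three modes:
  n=1: λ₁ = 0.9803π²/0.94² - 8.052 ≈ 2.898
  n=2: λ₂ = 3.9212π²/0.94² - 8.052 ≈ 35.747
  n=3: λ₃ = 8.8227π²/0.94² - 8.052 ≈ 90.495
Since 0.9803π²/0.94² ≈ 10.95 > 8.052, all λₙ > 0.
The n=1 mode decays slowest → dominates as t → ∞.
Asymptotic: v ~ c₁ sin(πx/0.94) e^{-λ₁t} with decay rate λ₁ ≈ 2.898.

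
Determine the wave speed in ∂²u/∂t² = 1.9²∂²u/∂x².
Speed = 1.9. Information travels along characteristics x = x₀ ± 1.9t.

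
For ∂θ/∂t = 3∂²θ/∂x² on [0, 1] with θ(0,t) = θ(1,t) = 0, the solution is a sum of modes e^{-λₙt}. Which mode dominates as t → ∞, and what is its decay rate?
Eigenvalues: λₙ = 3n²π².
First three modes:
  n=1: λ₁ = 3π² ≈ 29.609
  n=2: λ₂ = 12π² ≈ 118.435 (4× faster decay)
  n=3: λ₃ = 27π² ≈ 266.479 (9× faster decay)
As t → ∞, higher modes decay exponentially faster. The n=1 mode dominates: θ ~ c₁ sin(πx) e^{-λ₁t}.
Decay rate: λ₁ = 3π² ≈ 29.609.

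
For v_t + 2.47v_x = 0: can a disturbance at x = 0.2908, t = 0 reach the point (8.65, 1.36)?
No. Only data at x = 5.2908 affects (8.65, 1.36). Advection has one-way propagation along characteristics.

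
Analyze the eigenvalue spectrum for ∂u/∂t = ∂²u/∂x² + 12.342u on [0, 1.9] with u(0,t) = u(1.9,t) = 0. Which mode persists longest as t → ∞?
Eigenvalues: λₙ = n²π²/1.9² - 12.342.
First three modes:
  n=1: λ₁ = π²/1.9² - 12.342 ≈ -9.608
  n=2: λ₂ = 4π²/1.9² - 12.342 ≈ -1.406
  n=3: λ₃ = 9π²/1.9² - 12.342 ≈ 12.264
Since π²/1.9² ≈ 2.734 < 12.342, λ₁ < 0.
The n=1 mode grows fastest (−λₙ is largest for n=1) → dominates.
Asymptotic: u ~ c₁ sin(πx/1.9) e^{9.608t} (exponential growth at rate −λ₁ ≈ 9.608).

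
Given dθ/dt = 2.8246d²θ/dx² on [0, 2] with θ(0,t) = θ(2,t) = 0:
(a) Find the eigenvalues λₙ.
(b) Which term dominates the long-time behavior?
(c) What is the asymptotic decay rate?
Eigenvalues: λₙ = 2.8246n²π²/2².
First three modes:
  n=1: λ₁ = 2.8246π²/2² ≈ 6.969
  n=2: λ₂ = 11.2984π²/2² ≈ 27.878 (4× faster decay)
  n=3: λ₃ = 25.4214π²/2² ≈ 62.725 (9× faster decay)
As t → ∞, higher modes decay exponentially faster. The n=1 mode dominates: θ ~ c₁ sin(πx/2) e^{-λ₁t}.
Decay rate: λ₁ = 2.8246π²/2² ≈ 6.969.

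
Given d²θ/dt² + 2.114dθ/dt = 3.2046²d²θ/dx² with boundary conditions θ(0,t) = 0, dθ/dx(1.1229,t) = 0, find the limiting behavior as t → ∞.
θ → 0. Damping (γ=2.114) dissipates energy; oscillations decay exponentially.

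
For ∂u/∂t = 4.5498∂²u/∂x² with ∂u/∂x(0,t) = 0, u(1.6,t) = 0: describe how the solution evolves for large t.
u → 0. Heat escapes through the Dirichlet boundary.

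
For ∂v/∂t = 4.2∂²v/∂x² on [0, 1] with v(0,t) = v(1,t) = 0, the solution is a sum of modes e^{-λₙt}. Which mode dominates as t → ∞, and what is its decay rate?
Eigenvalues: λₙ = 4.2n²π².
First three modes:
  n=1: λ₁ = 4.2π² ≈ 41.452
  n=2: λ₂ = 16.8π² ≈ 165.809 (4× faster decay)
  n=3: λ₃ = 37.8π² ≈ 373.071 (9× faster decay)
As t → ∞, higher modes decay exponentially faster. The n=1 mode dominates: v ~ c₁ sin(πx) e^{-λ₁t}.
Decay rate: λ₁ = 4.2π² ≈ 41.452.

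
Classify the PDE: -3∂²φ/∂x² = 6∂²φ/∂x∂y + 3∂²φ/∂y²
Rewriting in standard form: -3∂²φ/∂x² - 6∂²φ/∂x∂y - 3∂²φ/∂y² = 0. A = -3, B = -6, C = -3. Discriminant B² - 4AC = 0. Since 0 = 0, parabolic.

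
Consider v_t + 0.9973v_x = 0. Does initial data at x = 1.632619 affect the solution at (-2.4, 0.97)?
No. Only data at x = -3.367381 affects (-2.4, 0.97). Advection has one-way propagation along characteristics.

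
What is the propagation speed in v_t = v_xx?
Infinite. The heat equation is parabolic, not hyperbolic, so disturbances propagate instantly.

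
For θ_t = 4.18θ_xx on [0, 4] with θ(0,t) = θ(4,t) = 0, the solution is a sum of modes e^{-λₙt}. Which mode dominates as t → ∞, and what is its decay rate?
Eigenvalues: λₙ = 4.18n²π²/4².
First three modes:
  n=1: λ₁ = 4.18π²/4² ≈ 2.578
  n=2: λ₂ = 16.72π²/4² ≈ 10.314 (4× faster decay)
  n=3: λ₃ = 37.62π²/4² ≈ 23.206 (9× faster decay)
As t → ∞, higher modes decay exponentially faster. The n=1 mode dominates: θ ~ c₁ sin(πx/4) e^{-λ₁t}.
Decay rate: λ₁ = 4.18π²/4² ≈ 2.578.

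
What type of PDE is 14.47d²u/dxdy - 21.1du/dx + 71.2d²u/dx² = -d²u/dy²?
Rewriting in standard form: 71.2d²u/dx² + 14.47d²u/dxdy + d²u/dy² - 21.1du/dx = 0. With A = 71.2, B = 14.47, C = 1, the discriminant is -75.4191. This is an elliptic PDE.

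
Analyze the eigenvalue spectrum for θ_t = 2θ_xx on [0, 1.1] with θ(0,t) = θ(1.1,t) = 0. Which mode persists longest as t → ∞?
Eigenvalues: λₙ = 2n²π²/1.1².
First three modes:
  n=1: λ₁ = 2π²/1.1² ≈ 16.313
  n=2: λ₂ = 8π²/1.1² ≈ 65.254 (4× faster decay)
  n=3: λ₃ = 18π²/1.1² ≈ 146.821 (9× faster decay)
As t → ∞, higher modes decay exponentially faster. The n=1 mode dominates: θ ~ c₁ sin(πx/1.1) e^{-λ₁t}.
Decay rate: λ₁ = 2π²/1.1² ≈ 16.313.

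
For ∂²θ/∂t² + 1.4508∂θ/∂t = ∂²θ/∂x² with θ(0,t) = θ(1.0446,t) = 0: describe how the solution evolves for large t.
θ → 0. Damping (γ=1.4508) dissipates energy; oscillations decay exponentially.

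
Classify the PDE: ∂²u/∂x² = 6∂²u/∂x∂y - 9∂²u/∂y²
Rewriting in standard form: ∂²u/∂x² - 6∂²u/∂x∂y + 9∂²u/∂y² = 0. A = 1, B = -6, C = 9. Discriminant B² - 4AC = 0. Since 0 = 0, parabolic.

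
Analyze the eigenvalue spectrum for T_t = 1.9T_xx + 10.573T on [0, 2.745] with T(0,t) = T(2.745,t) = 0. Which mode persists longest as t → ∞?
Eigenvalues: λₙ = 1.9n²π²/2.745² - 10.573.
First three modes:
  n=1: λ₁ = 1.9π²/2.745² - 10.573 ≈ -8.084
  n=2: λ₂ = 7.6π²/2.745² - 10.573 ≈ -0.618
  n=3: λ₃ = 17.1π²/2.745² - 10.573 ≈ 11.825
Since 1.9π²/2.745² ≈ 2.489 < 10.573, λ₁ < 0.
The n=1 mode grows fastest (−λₙ is largest for n=1) → dominates.
Asymptotic: T ~ c₁ sin(πx/2.745) e^{8.084t} (exponential growth at rate −λ₁ ≈ 8.084).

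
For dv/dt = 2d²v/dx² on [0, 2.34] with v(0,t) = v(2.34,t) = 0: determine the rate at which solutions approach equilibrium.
Eigenvalues: λₙ = 2n²π²/2.34².
First three modes:
  n=1: λ₁ = 2π²/2.34² ≈ 3.605
  n=2: λ₂ = 8π²/2.34² ≈ 14.42 (4× faster decay)
  n=3: λ₃ = 18π²/2.34² ≈ 32.444 (9× faster decay)
As t → ∞, higher modes decay exponentially faster. The n=1 mode dominates: v ~ c₁ sin(πx/2.34) e^{-λ₁t}.
Decay rate: λ₁ = 2π²/2.34² ≈ 3.605.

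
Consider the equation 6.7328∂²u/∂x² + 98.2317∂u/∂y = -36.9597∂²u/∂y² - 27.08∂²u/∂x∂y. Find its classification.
Rewriting in standard form: 6.7328∂²u/∂x² + 27.08∂²u/∂x∂y + 36.9597∂²u/∂y² + 98.2317∂u/∂y = 0. Elliptic. (A = 6.7328, B = 27.08, C = 36.9597 gives B² - 4AC = -262.04267264.)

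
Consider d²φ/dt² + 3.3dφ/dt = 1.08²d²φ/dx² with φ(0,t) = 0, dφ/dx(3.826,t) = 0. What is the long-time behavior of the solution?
As t → ∞, φ → 0. Damping (γ=3.3) dissipates energy; oscillations decay exponentially.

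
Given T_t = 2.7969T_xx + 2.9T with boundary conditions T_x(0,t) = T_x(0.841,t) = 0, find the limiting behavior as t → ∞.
T grows unboundedly. With Neumann BCs the constant mode has diffusion eigenvalue 0, so any r > 0 makes it grow like e^(2.9t); solution grows exponentially.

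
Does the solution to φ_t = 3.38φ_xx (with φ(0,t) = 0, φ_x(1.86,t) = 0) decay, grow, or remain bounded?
φ → 0. Heat escapes through the Dirichlet boundary.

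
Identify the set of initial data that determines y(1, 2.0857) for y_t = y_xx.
The entire real line. The heat equation has infinite propagation speed: any initial disturbance instantly affects all points (though exponentially small far away).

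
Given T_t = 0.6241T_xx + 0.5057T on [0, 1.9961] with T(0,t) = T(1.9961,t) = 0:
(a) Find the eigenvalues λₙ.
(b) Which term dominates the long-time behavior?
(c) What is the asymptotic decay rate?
Eigenvalues: λₙ = 0.6241n²π²/1.9961² - 0.5057.
First three modes:
  n=1: λ₁ = 0.6241π²/1.9961² - 0.5057 ≈ 1.04
  n=2: λ₂ = 2.4964π²/1.9961² - 0.5057 ≈ 5.678
  n=3: λ₃ = 5.6169π²/1.9961² - 0.5057 ≈ 13.408
Since 0.6241π²/1.9961² ≈ 1.546 > 0.5057, all λₙ > 0.
The n=1 mode decays slowest → dominates as t → ∞.
Asymptotic: T ~ c₁ sin(πx/1.9961) e^{-λ₁t} with decay rate λ₁ ≈ 1.04.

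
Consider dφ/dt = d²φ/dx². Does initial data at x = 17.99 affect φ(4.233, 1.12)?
Yes, for any finite x. The heat equation has infinite propagation speed, so all initial data affects all points at any t > 0.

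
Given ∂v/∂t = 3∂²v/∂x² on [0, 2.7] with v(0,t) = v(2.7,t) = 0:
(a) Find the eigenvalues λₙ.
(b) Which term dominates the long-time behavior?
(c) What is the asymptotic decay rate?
Eigenvalues: λₙ = 3n²π²/2.7².
First three modes:
  n=1: λ₁ = 3π²/2.7² ≈ 4.062
  n=2: λ₂ = 12π²/2.7² ≈ 16.246 (4× faster decay)
  n=3: λ₃ = 27π²/2.7² ≈ 36.554 (9× faster decay)
As t → ∞, higher modes decay exponentially faster. The n=1 mode dominates: v ~ c₁ sin(πx/2.7) e^{-λ₁t}.
Decay rate: λ₁ = 3π²/2.7² ≈ 4.062.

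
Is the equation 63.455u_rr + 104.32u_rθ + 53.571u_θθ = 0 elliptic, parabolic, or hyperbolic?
Computing B² - 4AC with A = 63.455, B = 104.32, C = 53.571: discriminant = -2714.72882 (negative). Answer: elliptic.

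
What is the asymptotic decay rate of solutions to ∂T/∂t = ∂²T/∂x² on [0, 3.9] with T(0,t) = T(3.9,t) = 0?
Eigenvalues: λₙ = n²π²/3.9².
First three modes:
  n=1: λ₁ = π²/3.9² ≈ 0.649
  n=2: λ₂ = 4π²/3.9² ≈ 2.596 (4× faster decay)
  n=3: λ₃ = 9π²/3.9² ≈ 5.84 (9× faster decay)
As t → ∞, higher modes decay exponentially faster. The n=1 mode dominates: T ~ c₁ sin(πx/3.9) e^{-λ₁t}.
Decay rate: λ₁ = π²/3.9² ≈ 0.649.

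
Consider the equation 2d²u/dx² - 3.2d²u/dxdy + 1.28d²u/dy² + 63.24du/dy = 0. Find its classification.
Parabolic. (A = 2, B = -3.2, C = 1.28 gives B² - 4AC = 0.)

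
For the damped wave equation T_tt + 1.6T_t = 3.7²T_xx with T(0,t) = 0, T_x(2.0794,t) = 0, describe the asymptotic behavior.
T → 0. Damping (γ=1.6) dissipates energy; oscillations decay exponentially.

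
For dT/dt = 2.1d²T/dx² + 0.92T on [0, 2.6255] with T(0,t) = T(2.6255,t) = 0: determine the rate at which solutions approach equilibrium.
Eigenvalues: λₙ = 2.1n²π²/2.6255² - 0.92.
First three modes:
  n=1: λ₁ = 2.1π²/2.6255² - 0.92 ≈ 2.087
  n=2: λ₂ = 8.4π²/2.6255² - 0.92 ≈ 11.107
  n=3: λ₃ = 18.9π²/2.6255² - 0.92 ≈ 26.141
Since 2.1π²/2.6255² ≈ 3.007 > 0.92, all λₙ > 0.
The n=1 mode decays slowest → dominates as t → ∞.
Asymptotic: T ~ c₁ sin(πx/2.6255) e^{-λ₁t} with decay rate λ₁ ≈ 2.087.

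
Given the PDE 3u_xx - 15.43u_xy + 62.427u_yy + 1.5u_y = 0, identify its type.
The second-order coefficients are A = 3, B = -15.43, C = 62.427. Since B² - 4AC = -511.0391 < 0, this is an elliptic PDE.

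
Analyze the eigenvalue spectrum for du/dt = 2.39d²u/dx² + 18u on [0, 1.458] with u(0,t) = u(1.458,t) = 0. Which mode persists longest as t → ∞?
Eigenvalues: λₙ = 2.39n²π²/1.458² - 18.
First three modes:
  n=1: λ₁ = 2.39π²/1.458² - 18 ≈ -6.904
  n=2: λ₂ = 9.56π²/1.458² - 18 ≈ 26.386
  n=3: λ₃ = 21.51π²/1.458² - 18 ≈ 81.868
Since 2.39π²/1.458² ≈ 11.096 < 18, λ₁ < 0.
The n=1 mode grows fastest (−λₙ is largest for n=1) → dominates.
Asymptotic: u ~ c₁ sin(πx/1.458) e^{6.904t} (exponential growth at rate −λ₁ ≈ 6.904).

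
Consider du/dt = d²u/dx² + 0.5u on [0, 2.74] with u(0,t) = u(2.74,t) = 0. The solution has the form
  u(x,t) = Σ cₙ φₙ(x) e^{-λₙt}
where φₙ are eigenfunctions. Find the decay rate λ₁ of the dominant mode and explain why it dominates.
Eigenvalues: λₙ = n²π²/2.74² - 0.5.
First three modes:
  n=1: λ₁ = π²/2.74² - 0.5 ≈ 0.815
  n=2: λ₂ = 4π²/2.74² - 0.5 ≈ 4.758
  n=3: λ₃ = 9π²/2.74² - 0.5 ≈ 11.332
Since π²/2.74² ≈ 1.315 > 0.5, all λₙ > 0.
The n=1 mode decays slowest → dominates as t → ∞.
Asymptotic: u ~ c₁ sin(πx/2.74) e^{-λ₁t} with decay rate λ₁ ≈ 0.815.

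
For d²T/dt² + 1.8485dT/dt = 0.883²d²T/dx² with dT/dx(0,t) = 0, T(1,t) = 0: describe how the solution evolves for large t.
T → 0. Damping (γ=1.8485) dissipates energy; oscillations decay exponentially.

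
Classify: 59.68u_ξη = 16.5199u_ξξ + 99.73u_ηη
Rewriting in standard form: -16.5199u_ξξ + 59.68u_ξη - 99.73u_ηη = 0. Elliptic (discriminant = -3028.416108).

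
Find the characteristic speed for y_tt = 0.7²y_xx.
Speed = 0.7. Information travels along characteristics x = x₀ ± 0.7t.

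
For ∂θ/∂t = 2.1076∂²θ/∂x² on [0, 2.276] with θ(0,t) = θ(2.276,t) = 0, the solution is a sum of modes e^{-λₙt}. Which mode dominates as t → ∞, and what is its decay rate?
Eigenvalues: λₙ = 2.1076n²π²/2.276².
First three modes:
  n=1: λ₁ = 2.1076π²/2.276² ≈ 4.016
  n=2: λ₂ = 8.4304π²/2.276² ≈ 16.062 (4× faster decay)
  n=3: λ₃ = 18.9684π²/2.276² ≈ 36.14 (9× faster decay)
As t → ∞, higher modes decay exponentially faster. The n=1 mode dominates: θ ~ c₁ sin(πx/2.276) e^{-λ₁t}.
Decay rate: λ₁ = 2.1076π²/2.276² ≈ 4.016.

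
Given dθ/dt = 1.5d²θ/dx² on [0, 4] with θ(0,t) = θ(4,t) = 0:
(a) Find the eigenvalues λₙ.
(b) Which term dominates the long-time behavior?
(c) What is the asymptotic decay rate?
Eigenvalues: λₙ = 1.5n²π²/4².
First three modes:
  n=1: λ₁ = 1.5π²/4² ≈ 0.925
  n=2: λ₂ = 6π²/4² ≈ 3.701 (4× faster decay)
  n=3: λ₃ = 13.5π²/4² ≈ 8.327 (9× faster decay)
As t → ∞, higher modes decay exponentially faster. The n=1 mode dominates: θ ~ c₁ sin(πx/4) e^{-λ₁t}.
Decay rate: λ₁ = 1.5π²/4² ≈ 0.925.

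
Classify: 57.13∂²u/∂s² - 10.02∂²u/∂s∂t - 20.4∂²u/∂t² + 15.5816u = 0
Hyperbolic (discriminant = 4762.2084).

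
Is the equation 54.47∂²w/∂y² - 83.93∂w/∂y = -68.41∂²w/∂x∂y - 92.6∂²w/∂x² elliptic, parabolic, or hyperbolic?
Rewriting in standard form: 92.6∂²w/∂x² + 68.41∂²w/∂x∂y + 54.47∂²w/∂y² - 83.93∂w/∂y = 0. Computing B² - 4AC with A = 92.6, B = 68.41, C = 54.47: discriminant = -15495.7599 (negative). Answer: elliptic.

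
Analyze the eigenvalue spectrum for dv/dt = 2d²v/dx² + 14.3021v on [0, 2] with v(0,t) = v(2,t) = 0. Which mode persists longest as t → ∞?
Eigenvalues: λₙ = 2n²π²/2² - 14.3021.
First three modes:
  n=1: λ₁ = 2π²/2² - 14.3021 ≈ -9.367
  n=2: λ₂ = 8π²/2² - 14.3021 ≈ 5.437
  n=3: λ₃ = 18π²/2² - 14.3021 ≈ 30.111
Since 2π²/2² ≈ 4.935 < 14.3021, λ₁ < 0.
The n=1 mode grows fastest (−λₙ is largest for n=1) → dominates.
Asymptotic: v ~ c₁ sin(πx/2) e^{9.367t} (exponential growth at rate −λ₁ ≈ 9.367).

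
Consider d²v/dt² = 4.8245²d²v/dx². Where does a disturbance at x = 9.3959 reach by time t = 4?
Domain of influence: [-9.9021, 28.6939]. Data at x = 9.3959 spreads outward at speed 4.8245.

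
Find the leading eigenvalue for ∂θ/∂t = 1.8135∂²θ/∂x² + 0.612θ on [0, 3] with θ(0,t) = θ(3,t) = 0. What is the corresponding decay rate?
Eigenvalues: λₙ = 1.8135n²π²/3² - 0.612.
First three modes:
  n=1: λ₁ = 1.8135π²/3² - 0.612 ≈ 1.377
  n=2: λ₂ = 7.254π²/3² - 0.612 ≈ 7.343
  n=3: λ₃ = 16.3215π²/3² - 0.612 ≈ 17.287
Since 1.8135π²/3² ≈ 1.989 > 0.612, all λₙ > 0.
The n=1 mode decays slowest → dominates as t → ∞.
Asymptotic: θ ~ c₁ sin(πx/3) e^{-λ₁t} with decay rate λ₁ ≈ 1.377.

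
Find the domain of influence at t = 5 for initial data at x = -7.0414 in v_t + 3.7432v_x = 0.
At x = 11.6746. The characteristic carries data from (-7.0414, 0) to (11.6746, 5).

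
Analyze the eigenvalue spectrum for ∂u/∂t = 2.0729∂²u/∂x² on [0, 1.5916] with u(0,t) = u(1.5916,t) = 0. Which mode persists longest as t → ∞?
Eigenvalues: λₙ = 2.0729n²π²/1.5916².
First three modes:
  n=1: λ₁ = 2.0729π²/1.5916² ≈ 8.076
  n=2: λ₂ = 8.2916π²/1.5916² ≈ 32.305 (4× faster decay)
  n=3: λ₃ = 18.6561π²/1.5916² ≈ 72.686 (9× faster decay)
As t → ∞, higher modes decay exponentially faster. The n=1 mode dominates: u ~ c₁ sin(πx/1.5916) e^{-λ₁t}.
Decay rate: λ₁ = 2.0729π²/1.5916² ≈ 8.076.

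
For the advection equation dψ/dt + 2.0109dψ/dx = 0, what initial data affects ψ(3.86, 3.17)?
A single point: x = -2.514553. The characteristic through (3.86, 3.17) is x - 2.0109t = const, so x = 3.86 - 2.0109·3.17 = -2.514553.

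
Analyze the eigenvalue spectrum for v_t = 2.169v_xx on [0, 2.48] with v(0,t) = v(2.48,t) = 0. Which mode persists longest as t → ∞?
Eigenvalues: λₙ = 2.169n²π²/2.48².
First three modes:
  n=1: λ₁ = 2.169π²/2.48² ≈ 3.481
  n=2: λ₂ = 8.676π²/2.48² ≈ 13.922 (4× faster decay)
  n=3: λ₃ = 19.521π²/2.48² ≈ 31.326 (9× faster decay)
As t → ∞, higher modes decay exponentially faster. The n=1 mode dominates: v ~ c₁ sin(πx/2.48) e^{-λ₁t}.
Decay rate: λ₁ = 2.169π²/2.48² ≈ 3.481.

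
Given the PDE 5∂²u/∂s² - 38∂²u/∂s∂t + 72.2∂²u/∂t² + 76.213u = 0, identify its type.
The second-order coefficients are A = 5, B = -38, C = 72.2. Since B² - 4AC = 0 = 0, this is a parabolic PDE.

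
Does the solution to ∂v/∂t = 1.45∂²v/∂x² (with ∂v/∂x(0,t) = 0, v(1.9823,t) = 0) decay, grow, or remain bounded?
v → 0. Heat escapes through the Dirichlet boundary.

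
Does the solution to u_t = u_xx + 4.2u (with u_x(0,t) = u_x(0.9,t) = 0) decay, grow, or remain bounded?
u grows unboundedly. With Neumann BCs the constant mode has diffusion eigenvalue 0, so any r > 0 makes it grow like e^(4.2t); solution grows exponentially.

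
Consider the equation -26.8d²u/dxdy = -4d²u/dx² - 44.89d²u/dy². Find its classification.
Rewriting in standard form: 4d²u/dx² - 26.8d²u/dxdy + 44.89d²u/dy² = 0. Parabolic. (A = 4, B = -26.8, C = 44.89 gives B² - 4AC = 0.)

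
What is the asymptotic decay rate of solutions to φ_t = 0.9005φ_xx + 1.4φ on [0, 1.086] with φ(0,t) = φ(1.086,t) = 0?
Eigenvalues: λₙ = 0.9005n²π²/1.086² - 1.4.
First three modes:
  n=1: λ₁ = 0.9005π²/1.086² - 1.4 ≈ 6.136
  n=2: λ₂ = 3.602π²/1.086² - 1.4 ≈ 28.743
  n=3: λ₃ = 8.1045π²/1.086² - 1.4 ≈ 66.421
Since 0.9005π²/1.086² ≈ 7.536 > 1.4, all λₙ > 0.
The n=1 mode decays slowest → dominates as t → ∞.
Asymptotic: φ ~ c₁ sin(πx/1.086) e^{-λ₁t} with decay rate λ₁ ≈ 6.136.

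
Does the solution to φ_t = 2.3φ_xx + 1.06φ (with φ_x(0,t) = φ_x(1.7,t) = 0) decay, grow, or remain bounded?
φ grows unboundedly. With Neumann BCs the constant mode has diffusion eigenvalue 0, so any r > 0 makes it grow like e^(1.06t); solution grows exponentially.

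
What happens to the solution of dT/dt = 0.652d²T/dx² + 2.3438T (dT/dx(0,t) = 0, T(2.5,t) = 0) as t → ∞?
T grows unboundedly. Reaction dominates diffusion (r=2.3438 > κπ²/(4L²)≈0.26); solution grows exponentially.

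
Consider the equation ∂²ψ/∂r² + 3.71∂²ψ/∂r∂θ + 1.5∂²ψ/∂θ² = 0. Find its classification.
Hyperbolic. (A = 1, B = 3.71, C = 1.5 gives B² - 4AC = 7.7641.)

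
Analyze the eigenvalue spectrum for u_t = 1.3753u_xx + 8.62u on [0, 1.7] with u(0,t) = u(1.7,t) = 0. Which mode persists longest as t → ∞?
Eigenvalues: λₙ = 1.3753n²π²/1.7² - 8.62.
First three modes:
  n=1: λ₁ = 1.3753π²/1.7² - 8.62 ≈ -3.923
  n=2: λ₂ = 5.5012π²/1.7² - 8.62 ≈ 10.167
  n=3: λ₃ = 12.3777π²/1.7² - 8.62 ≈ 33.651
Since 1.3753π²/1.7² ≈ 4.697 < 8.62, λ₁ < 0.
The n=1 mode grows fastest (−λₙ is largest for n=1) → dominates.
Asymptotic: u ~ c₁ sin(πx/1.7) e^{3.923t} (exponential growth at rate −λ₁ ≈ 3.923).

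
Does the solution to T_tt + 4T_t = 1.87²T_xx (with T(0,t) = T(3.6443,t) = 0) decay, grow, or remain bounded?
T → 0. Damping (γ=4) dissipates energy; oscillations decay exponentially.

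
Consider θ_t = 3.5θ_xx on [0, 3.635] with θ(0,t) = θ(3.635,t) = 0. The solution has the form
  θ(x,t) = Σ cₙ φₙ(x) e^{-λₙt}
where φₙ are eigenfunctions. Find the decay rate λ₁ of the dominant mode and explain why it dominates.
Eigenvalues: λₙ = 3.5n²π²/3.635².
First three modes:
  n=1: λ₁ = 3.5π²/3.635² ≈ 2.614
  n=2: λ₂ = 14π²/3.635² ≈ 10.457 (4× faster decay)
  n=3: λ₃ = 31.5π²/3.635² ≈ 23.529 (9× faster decay)
As t → ∞, higher modes decay exponentially faster. The n=1 mode dominates: θ ~ c₁ sin(πx/3.635) e^{-λ₁t}.
Decay rate: λ₁ = 3.5π²/3.635² ≈ 2.614.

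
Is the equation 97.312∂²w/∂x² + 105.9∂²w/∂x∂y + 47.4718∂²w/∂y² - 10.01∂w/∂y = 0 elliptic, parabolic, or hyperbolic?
Computing B² - 4AC with A = 97.312, B = 105.9, C = 47.4718: discriminant = -7263.4932064 (negative). Answer: elliptic.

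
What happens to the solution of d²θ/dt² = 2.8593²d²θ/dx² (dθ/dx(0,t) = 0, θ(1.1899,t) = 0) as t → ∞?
θ oscillates (no decay). Energy is conserved; the solution oscillates indefinitely as standing waves.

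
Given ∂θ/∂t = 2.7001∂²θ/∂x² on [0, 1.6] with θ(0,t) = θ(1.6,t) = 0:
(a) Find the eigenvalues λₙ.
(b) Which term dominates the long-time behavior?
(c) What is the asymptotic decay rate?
Eigenvalues: λₙ = 2.7001n²π²/1.6².
First three modes:
  n=1: λ₁ = 2.7001π²/1.6² ≈ 10.41
  n=2: λ₂ = 10.8004π²/1.6² ≈ 41.639 (4× faster decay)
  n=3: λ₃ = 24.3009π²/1.6² ≈ 93.688 (9× faster decay)
As t → ∞, higher modes decay exponentially faster. The n=1 mode dominates: θ ~ c₁ sin(πx/1.6) e^{-λ₁t}.
Decay rate: λ₁ = 2.7001π²/1.6² ≈ 10.41.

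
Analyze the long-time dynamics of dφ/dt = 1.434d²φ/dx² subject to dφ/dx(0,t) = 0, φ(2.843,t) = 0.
Long-time behavior: φ → 0. Heat escapes through the Dirichlet boundary.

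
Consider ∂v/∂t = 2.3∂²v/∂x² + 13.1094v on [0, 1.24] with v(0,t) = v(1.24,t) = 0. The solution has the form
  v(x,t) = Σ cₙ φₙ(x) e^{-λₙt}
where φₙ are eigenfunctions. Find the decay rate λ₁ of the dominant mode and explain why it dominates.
Eigenvalues: λₙ = 2.3n²π²/1.24² - 13.1094.
First three modes:
  n=1: λ₁ = 2.3π²/1.24² - 13.1094 ≈ 1.654
  n=2: λ₂ = 9.2π²/1.24² - 13.1094 ≈ 45.944
  n=3: λ₃ = 20.7π²/1.24² - 13.1094 ≈ 119.761
Since 2.3π²/1.24² ≈ 14.763 > 13.1094, all λₙ > 0.
The n=1 mode decays slowest → dominates as t → ∞.
Asymptotic: v ~ c₁ sin(πx/1.24) e^{-λ₁t} with decay rate λ₁ ≈ 1.654.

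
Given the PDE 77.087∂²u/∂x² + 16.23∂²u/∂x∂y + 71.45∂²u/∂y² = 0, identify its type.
The second-order coefficients are A = 77.087, B = 16.23, C = 71.45. Since B² - 4AC = -21768.0517 < 0, this is an elliptic PDE.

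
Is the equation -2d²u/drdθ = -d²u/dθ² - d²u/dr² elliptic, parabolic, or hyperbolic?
Rewriting in standard form: d²u/dr² - 2d²u/drdθ + d²u/dθ² = 0. Computing B² - 4AC with A = 1, B = -2, C = 1: discriminant = 0 (zero). Answer: parabolic.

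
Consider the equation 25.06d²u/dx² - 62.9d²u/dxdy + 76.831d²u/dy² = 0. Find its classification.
Elliptic. (A = 25.06, B = -62.9, C = 76.831 gives B² - 4AC = -3745.12944.)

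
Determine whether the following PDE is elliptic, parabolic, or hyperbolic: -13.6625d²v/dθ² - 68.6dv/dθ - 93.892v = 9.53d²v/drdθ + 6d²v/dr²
Rewriting in standard form: -6d²v/dr² - 9.53d²v/drdθ - 13.6625d²v/dθ² - 68.6dv/dθ - 93.892v = 0. Coefficients: A = -6, B = -9.53, C = -13.6625. B² - 4AC = -237.0791, which is negative, so the equation is elliptic.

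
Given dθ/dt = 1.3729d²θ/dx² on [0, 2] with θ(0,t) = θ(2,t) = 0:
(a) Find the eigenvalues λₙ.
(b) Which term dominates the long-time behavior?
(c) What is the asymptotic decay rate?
Eigenvalues: λₙ = 1.3729n²π²/2².
First three modes:
  n=1: λ₁ = 1.3729π²/2² ≈ 3.387
  n=2: λ₂ = 5.4916π²/2² ≈ 13.55 (4× faster decay)
  n=3: λ₃ = 12.3561π²/2² ≈ 30.487 (9× faster decay)
As t → ∞, higher modes decay exponentially faster. The n=1 mode dominates: θ ~ c₁ sin(πx/2) e^{-λ₁t}.
Decay rate: λ₁ = 1.3729π²/2² ≈ 3.387.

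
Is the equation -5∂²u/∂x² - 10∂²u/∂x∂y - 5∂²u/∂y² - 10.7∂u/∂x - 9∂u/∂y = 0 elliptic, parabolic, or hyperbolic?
Computing B² - 4AC with A = -5, B = -10, C = -5: discriminant = 0 (zero). Answer: parabolic.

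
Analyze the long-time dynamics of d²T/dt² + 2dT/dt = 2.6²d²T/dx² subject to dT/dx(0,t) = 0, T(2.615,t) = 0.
Long-time behavior: T → 0. Damping (γ=2) dissipates energy; oscillations decay exponentially.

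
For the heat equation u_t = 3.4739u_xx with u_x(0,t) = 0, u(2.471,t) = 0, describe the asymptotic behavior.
u → 0. Heat escapes through the Dirichlet boundary.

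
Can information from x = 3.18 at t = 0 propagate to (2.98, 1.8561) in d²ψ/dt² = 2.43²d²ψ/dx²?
Yes. The domain of dependence is [-1.530323, 7.490323], and 3.18 ∈ [-1.530323, 7.490323].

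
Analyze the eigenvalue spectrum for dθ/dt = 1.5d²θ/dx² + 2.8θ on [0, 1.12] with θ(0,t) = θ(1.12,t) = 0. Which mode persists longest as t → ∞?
Eigenvalues: λₙ = 1.5n²π²/1.12² - 2.8.
First three modes:
  n=1: λ₁ = 1.5π²/1.12² - 2.8 ≈ 9.002
  n=2: λ₂ = 6π²/1.12² - 2.8 ≈ 44.408
  n=3: λ₃ = 13.5π²/1.12² - 2.8 ≈ 103.418
Since 1.5π²/1.12² ≈ 11.802 > 2.8, all λₙ > 0.
The n=1 mode decays slowest → dominates as t → ∞.
Asymptotic: θ ~ c₁ sin(πx/1.12) e^{-λ₁t} with decay rate λ₁ ≈ 9.002.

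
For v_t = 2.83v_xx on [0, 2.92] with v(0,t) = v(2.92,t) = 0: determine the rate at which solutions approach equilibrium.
Eigenvalues: λₙ = 2.83n²π²/2.92².
First three modes:
  n=1: λ₁ = 2.83π²/2.92² ≈ 3.276
  n=2: λ₂ = 11.32π²/2.92² ≈ 13.103 (4× faster decay)
  n=3: λ₃ = 25.47π²/2.92² ≈ 29.482 (9× faster decay)
As t → ∞, higher modes decay exponentially faster. The n=1 mode dominates: v ~ c₁ sin(πx/2.92) e^{-λ₁t}.
Decay rate: λ₁ = 2.83π²/2.92² ≈ 3.276.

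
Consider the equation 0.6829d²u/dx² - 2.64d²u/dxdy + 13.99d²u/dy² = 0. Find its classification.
Elliptic. (A = 0.6829, B = -2.64, C = 13.99 gives B² - 4AC = -31.245484.)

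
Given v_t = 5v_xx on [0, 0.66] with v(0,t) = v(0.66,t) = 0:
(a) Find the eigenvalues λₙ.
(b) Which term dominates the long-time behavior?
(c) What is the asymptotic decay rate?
Eigenvalues: λₙ = 5n²π²/0.66².
First three modes:
  n=1: λ₁ = 5π²/0.66² ≈ 113.287
  n=2: λ₂ = 20π²/0.66² ≈ 453.15 (4× faster decay)
  n=3: λ₃ = 45π²/0.66² ≈ 1019.587 (9× faster decay)
As t → ∞, higher modes decay exponentially faster. The n=1 mode dominates: v ~ c₁ sin(πx/0.66) e^{-λ₁t}.
Decay rate: λ₁ = 5π²/0.66² ≈ 113.287.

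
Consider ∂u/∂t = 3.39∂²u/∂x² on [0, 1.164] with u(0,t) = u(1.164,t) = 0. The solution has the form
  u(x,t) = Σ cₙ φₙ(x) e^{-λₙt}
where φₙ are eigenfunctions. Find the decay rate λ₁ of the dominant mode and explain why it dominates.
Eigenvalues: λₙ = 3.39n²π²/1.164².
First three modes:
  n=1: λ₁ = 3.39π²/1.164² ≈ 24.694
  n=2: λ₂ = 13.56π²/1.164² ≈ 98.776 (4× faster decay)
  n=3: λ₃ = 30.51π²/1.164² ≈ 222.247 (9× faster decay)
As t → ∞, higher modes decay exponentially faster. The n=1 mode dominates: u ~ c₁ sin(πx/1.164) e^{-λ₁t}.
Decay rate: λ₁ = 3.39π²/1.164² ≈ 24.694.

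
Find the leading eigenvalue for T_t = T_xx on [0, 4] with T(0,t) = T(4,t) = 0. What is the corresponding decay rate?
Eigenvalues: λₙ = n²π²/4².
First three modes:
  n=1: λ₁ = π²/4² ≈ 0.617
  n=2: λ₂ = 4π²/4² ≈ 2.467 (4× faster decay)
  n=3: λ₃ = 9π²/4² ≈ 5.552 (9× faster decay)
As t → ∞, higher modes decay exponentially faster. The n=1 mode dominates: T ~ c₁ sin(πx/4) e^{-λ₁t}.
Decay rate: λ₁ = π²/4² ≈ 0.617.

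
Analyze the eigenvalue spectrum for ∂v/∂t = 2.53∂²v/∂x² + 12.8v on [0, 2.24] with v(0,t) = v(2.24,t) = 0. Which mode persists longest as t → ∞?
Eigenvalues: λₙ = 2.53n²π²/2.24² - 12.8.
First three modes:
  n=1: λ₁ = 2.53π²/2.24² - 12.8 ≈ -7.823
  n=2: λ₂ = 10.12π²/2.24² - 12.8 ≈ 7.106
  n=3: λ₃ = 22.77π²/2.24² - 12.8 ≈ 31.989
Since 2.53π²/2.24² ≈ 4.977 < 12.8, λ₁ < 0.
The n=1 mode grows fastest (−λₙ is largest for n=1) → dominates.
Asymptotic: v ~ c₁ sin(πx/2.24) e^{7.823t} (exponential growth at rate −λ₁ ≈ 7.823).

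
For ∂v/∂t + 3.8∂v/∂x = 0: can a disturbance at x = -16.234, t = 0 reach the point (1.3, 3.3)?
No. Only data at x = -11.24 affects (1.3, 3.3). Advection has one-way propagation along characteristics.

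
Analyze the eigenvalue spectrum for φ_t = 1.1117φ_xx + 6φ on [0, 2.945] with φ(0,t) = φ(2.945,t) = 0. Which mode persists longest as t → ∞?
Eigenvalues: λₙ = 1.1117n²π²/2.945² - 6.
First three modes:
  n=1: λ₁ = 1.1117π²/2.945² - 6 ≈ -4.735
  n=2: λ₂ = 4.4468π²/2.945² - 6 ≈ -0.94
  n=3: λ₃ = 10.0053π²/2.945² - 6 ≈ 5.386
Since 1.1117π²/2.945² ≈ 1.265 < 6, λ₁ < 0.
The n=1 mode grows fastest (−λₙ is largest for n=1) → dominates.
Asymptotic: φ ~ c₁ sin(πx/2.945) e^{4.735t} (exponential growth at rate −λ₁ ≈ 4.735).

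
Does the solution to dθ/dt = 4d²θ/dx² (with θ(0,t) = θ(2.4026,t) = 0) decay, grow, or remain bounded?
θ → 0. Heat diffuses out through both boundaries.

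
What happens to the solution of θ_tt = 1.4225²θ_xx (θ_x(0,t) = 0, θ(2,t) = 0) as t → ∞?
θ oscillates (no decay). Energy is conserved; the solution oscillates indefinitely as standing waves.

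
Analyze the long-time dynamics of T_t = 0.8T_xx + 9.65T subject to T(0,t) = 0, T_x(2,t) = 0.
Long-time behavior: T grows unboundedly. Reaction dominates diffusion (r=9.65 > κπ²/(4L²)≈0.49); solution grows exponentially.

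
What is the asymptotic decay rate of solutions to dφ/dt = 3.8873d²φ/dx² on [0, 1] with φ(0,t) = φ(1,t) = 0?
Eigenvalues: λₙ = 3.8873n²π².
First three modes:
  n=1: λ₁ = 3.8873π² ≈ 38.366
  n=2: λ₂ = 15.5492π² ≈ 153.464 (4× faster decay)
  n=3: λ₃ = 34.9857π² ≈ 345.295 (9× faster decay)
As t → ∞, higher modes decay exponentially faster. The n=1 mode dominates: φ ~ c₁ sin(πx) e^{-λ₁t}.
Decay rate: λ₁ = 3.8873π² ≈ 38.366.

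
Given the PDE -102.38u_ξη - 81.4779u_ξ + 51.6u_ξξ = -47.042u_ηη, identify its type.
Rewriting in standard form: 51.6u_ξξ - 102.38u_ξη + 47.042u_ηη - 81.4779u_ξ = 0. The second-order coefficients are A = 51.6, B = -102.38, C = 47.042. Since B² - 4AC = 772.1956 > 0, this is a hyperbolic PDE.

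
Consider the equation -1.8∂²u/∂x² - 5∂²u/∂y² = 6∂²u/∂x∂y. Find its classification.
Rewriting in standard form: -1.8∂²u/∂x² - 6∂²u/∂x∂y - 5∂²u/∂y² = 0. Parabolic. (A = -1.8, B = -6, C = -5 gives B² - 4AC = 0.)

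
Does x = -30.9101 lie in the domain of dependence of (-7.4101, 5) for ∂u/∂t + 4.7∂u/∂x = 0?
Yes. The characteristic through (-7.4101, 5) passes through x = -30.9101.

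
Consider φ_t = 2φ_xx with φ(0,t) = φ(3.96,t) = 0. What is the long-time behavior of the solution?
As t → ∞, φ → 0. Heat diffuses out through both boundaries.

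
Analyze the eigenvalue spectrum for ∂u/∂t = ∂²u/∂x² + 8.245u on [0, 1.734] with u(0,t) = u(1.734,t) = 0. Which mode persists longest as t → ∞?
Eigenvalues: λₙ = n²π²/1.734² - 8.245.
First three modes:
  n=1: λ₁ = π²/1.734² - 8.245 ≈ -4.963
  n=2: λ₂ = 4π²/1.734² - 8.245 ≈ 4.885
  n=3: λ₃ = 9π²/1.734² - 8.245 ≈ 21.297
Since π²/1.734² ≈ 3.282 < 8.245, λ₁ < 0.
The n=1 mode grows fastest (−λₙ is largest for n=1) → dominates.
Asymptotic: u ~ c₁ sin(πx/1.734) e^{4.963t} (exponential growth at rate −λ₁ ≈ 4.963).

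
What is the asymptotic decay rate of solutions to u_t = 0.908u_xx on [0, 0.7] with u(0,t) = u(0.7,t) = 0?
Eigenvalues: λₙ = 0.908n²π²/0.7².
First three modes:
  n=1: λ₁ = 0.908π²/0.7² ≈ 18.289
  n=2: λ₂ = 3.632π²/0.7² ≈ 73.156 (4× faster decay)
  n=3: λ₃ = 8.172π²/0.7² ≈ 164.601 (9× faster decay)
As t → ∞, higher modes decay exponentially faster. The n=1 mode dominates: u ~ c₁ sin(πx/0.7) e^{-λ₁t}.
Decay rate: λ₁ = 0.908π²/0.7² ≈ 18.289.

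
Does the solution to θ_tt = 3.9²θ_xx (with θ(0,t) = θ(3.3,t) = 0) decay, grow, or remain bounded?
θ oscillates (no decay). Energy is conserved; the solution oscillates indefinitely as standing waves.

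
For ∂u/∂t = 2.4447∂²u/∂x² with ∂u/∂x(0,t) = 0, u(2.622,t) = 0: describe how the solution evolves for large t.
u → 0. Heat escapes through the Dirichlet boundary.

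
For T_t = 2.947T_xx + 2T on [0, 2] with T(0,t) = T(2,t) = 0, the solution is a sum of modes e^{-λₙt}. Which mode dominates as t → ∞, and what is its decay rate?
Eigenvalues: λₙ = 2.947n²π²/2² - 2.
First three modes:
  n=1: λ₁ = 2.947π²/2² - 2 ≈ 5.271
  n=2: λ₂ = 11.788π²/2² - 2 ≈ 27.086
  n=3: λ₃ = 26.523π²/2² - 2 ≈ 63.443
Since 2.947π²/2² ≈ 7.271 > 2, all λₙ > 0.
The n=1 mode decays slowest → dominates as t → ∞.
Asymptotic: T ~ c₁ sin(πx/2) e^{-λ₁t} with decay rate λ₁ ≈ 5.271.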